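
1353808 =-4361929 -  - 5715737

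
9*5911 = 53199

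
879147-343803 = 535344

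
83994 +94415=178409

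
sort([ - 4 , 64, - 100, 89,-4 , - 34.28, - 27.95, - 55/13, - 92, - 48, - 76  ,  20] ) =[ - 100 , - 92, - 76, - 48, - 34.28, - 27.95, - 55/13, - 4, - 4 , 20, 64, 89 ]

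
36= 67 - 31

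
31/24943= 31/24943 = 0.00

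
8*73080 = 584640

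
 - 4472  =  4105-8577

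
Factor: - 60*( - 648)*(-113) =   -  2^5 *3^5*5^1*113^1 =- 4393440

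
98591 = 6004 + 92587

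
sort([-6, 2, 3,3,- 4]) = [ - 6, - 4,2, 3,3] 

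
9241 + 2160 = 11401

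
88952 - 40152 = 48800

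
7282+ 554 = 7836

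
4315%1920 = 475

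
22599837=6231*3627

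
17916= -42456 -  - 60372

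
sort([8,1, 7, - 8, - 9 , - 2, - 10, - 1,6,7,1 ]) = [ - 10, - 9,  -  8,-2, - 1, 1,1,6,7, 7,8]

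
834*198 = 165132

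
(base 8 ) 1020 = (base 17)1E1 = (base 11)440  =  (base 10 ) 528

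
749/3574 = 749/3574= 0.21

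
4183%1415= 1353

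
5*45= 225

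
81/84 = 27/28  =  0.96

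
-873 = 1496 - 2369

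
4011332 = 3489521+521811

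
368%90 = 8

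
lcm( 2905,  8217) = 287595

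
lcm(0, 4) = 0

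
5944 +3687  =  9631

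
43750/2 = 21875 = 21875.00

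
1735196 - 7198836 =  - 5463640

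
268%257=11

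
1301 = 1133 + 168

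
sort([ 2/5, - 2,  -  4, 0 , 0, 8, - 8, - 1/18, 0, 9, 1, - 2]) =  [-8,-4  , - 2,  -  2,-1/18, 0,  0, 0 , 2/5,1, 8, 9 ] 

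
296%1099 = 296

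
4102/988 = 4 + 75/494 = 4.15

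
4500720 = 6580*684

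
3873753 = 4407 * 879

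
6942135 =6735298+206837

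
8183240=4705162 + 3478078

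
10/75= 2/15 = 0.13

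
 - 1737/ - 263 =6 + 159/263 = 6.60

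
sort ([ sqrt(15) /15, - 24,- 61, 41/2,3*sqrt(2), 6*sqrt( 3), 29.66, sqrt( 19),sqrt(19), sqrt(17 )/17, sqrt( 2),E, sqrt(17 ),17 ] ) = [ - 61, - 24,sqrt(17) /17, sqrt(15) /15, sqrt(2),E,sqrt( 17 ), 3*sqrt(2),sqrt( 19),sqrt(19), 6* sqrt(3),  17  ,  41/2, 29.66]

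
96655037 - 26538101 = 70116936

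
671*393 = 263703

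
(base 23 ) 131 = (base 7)1514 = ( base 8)1127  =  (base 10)599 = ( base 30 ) jt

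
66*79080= 5219280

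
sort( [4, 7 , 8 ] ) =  [4,7, 8]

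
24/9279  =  8/3093=0.00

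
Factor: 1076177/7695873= 3^(-2)*151^1*823^( - 1 )*1039^( - 1 )*7127^1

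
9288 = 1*9288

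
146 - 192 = -46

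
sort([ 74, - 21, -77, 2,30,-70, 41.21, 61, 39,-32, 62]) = [-77,  -  70, - 32,-21,  2,30, 39, 41.21 , 61, 62,74]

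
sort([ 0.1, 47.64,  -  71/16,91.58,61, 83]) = [  -  71/16, 0.1,47.64, 61, 83,91.58]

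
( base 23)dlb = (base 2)1110011001011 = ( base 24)CJ3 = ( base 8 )16313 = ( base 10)7371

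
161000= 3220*50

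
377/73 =377/73 = 5.16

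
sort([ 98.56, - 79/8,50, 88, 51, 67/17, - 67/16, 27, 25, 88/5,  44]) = [ - 79/8, - 67/16,  67/17, 88/5, 25, 27 , 44 , 50, 51,88,98.56]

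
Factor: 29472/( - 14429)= -96/47 = - 2^5 *3^1*47^(  -  1 ) 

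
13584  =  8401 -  - 5183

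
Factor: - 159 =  - 3^1*53^1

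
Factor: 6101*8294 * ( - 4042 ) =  - 2^2* 11^1*13^1*29^1*43^1*47^1*6101^1= - 204532047148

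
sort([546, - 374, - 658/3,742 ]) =[ - 374,-658/3,546,742]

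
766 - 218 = 548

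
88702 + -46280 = 42422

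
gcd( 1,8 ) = 1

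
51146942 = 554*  92323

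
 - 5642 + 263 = - 5379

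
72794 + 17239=90033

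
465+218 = 683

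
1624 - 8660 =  - 7036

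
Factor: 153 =3^2*17^1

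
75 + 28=103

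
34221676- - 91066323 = 125287999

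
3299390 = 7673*430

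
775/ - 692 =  - 775/692 = -1.12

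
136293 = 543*251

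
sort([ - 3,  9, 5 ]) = [ - 3, 5,9]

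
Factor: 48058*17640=2^4*3^2*5^1*7^2*24029^1 = 847743120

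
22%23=22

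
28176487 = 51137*551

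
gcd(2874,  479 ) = 479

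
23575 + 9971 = 33546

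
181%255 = 181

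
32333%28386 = 3947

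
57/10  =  5 + 7/10 = 5.70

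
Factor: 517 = 11^1*47^1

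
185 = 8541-8356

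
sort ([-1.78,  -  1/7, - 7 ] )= [  -  7,- 1.78 ,- 1/7]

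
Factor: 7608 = 2^3*3^1*317^1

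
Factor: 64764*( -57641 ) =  - 3733061724 =-  2^2*3^2*7^1* 257^1*57641^1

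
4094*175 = 716450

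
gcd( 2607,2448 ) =3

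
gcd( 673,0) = 673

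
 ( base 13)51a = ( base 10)868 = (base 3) 1012011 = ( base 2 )1101100100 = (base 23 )1eh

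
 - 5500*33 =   -  181500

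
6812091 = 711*9581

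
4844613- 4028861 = 815752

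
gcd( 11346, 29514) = 6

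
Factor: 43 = 43^1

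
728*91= 66248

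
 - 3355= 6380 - 9735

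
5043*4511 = 22748973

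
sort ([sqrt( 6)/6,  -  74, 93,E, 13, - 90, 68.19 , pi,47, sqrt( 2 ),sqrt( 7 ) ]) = [ - 90, - 74,sqrt( 6) /6, sqrt(2), sqrt(7),E, pi,13,47,68.19, 93 ] 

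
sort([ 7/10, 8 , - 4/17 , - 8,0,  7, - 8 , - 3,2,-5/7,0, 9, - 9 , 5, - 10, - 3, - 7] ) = [ - 10, - 9, - 8, - 8, - 7, - 3, - 3, - 5/7, - 4/17, 0,0,7/10, 2, 5,7, 8, 9 ] 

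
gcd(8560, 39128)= 8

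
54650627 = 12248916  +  42401711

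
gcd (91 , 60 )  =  1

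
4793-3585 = 1208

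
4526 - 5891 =-1365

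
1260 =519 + 741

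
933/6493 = 933/6493 = 0.14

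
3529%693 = 64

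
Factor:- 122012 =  - 2^2*11^1*47^1 *59^1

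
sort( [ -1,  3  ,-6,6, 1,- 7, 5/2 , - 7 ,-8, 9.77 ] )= [  -  8,  -  7,-7,-6, - 1,  1, 5/2,3,6,9.77 ] 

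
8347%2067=79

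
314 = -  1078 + 1392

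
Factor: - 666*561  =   - 373626 = -2^1*3^3 *11^1*17^1*37^1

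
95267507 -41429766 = 53837741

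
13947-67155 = -53208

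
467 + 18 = 485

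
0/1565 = 0 = 0.00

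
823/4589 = 823/4589 = 0.18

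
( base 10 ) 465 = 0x1d1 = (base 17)1A6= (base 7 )1233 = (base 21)113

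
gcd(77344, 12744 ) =8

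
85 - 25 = 60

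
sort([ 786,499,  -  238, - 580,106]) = [ - 580, - 238,106, 499,786 ] 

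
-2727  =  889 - 3616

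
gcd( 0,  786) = 786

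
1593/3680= 1593/3680 = 0.43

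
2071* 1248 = 2584608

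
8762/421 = 8762/421  =  20.81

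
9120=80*114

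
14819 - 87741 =  -  72922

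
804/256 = 201/64 = 3.14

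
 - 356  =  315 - 671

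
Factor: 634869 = 3^2*23^1 *3067^1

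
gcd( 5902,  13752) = 2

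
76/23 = 76/23 = 3.30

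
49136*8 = 393088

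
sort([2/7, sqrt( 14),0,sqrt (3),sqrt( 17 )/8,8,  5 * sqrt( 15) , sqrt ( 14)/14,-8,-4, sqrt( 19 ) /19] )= [ - 8, - 4,0, sqrt( 19 )/19,  sqrt( 14 ) /14 , 2/7,sqrt( 17) /8, sqrt(3 ), sqrt( 14 ) , 8, 5 * sqrt( 15)]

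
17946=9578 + 8368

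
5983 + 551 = 6534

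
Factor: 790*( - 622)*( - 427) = 209819260 =2^2*5^1*7^1*61^1*79^1 * 311^1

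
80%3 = 2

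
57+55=112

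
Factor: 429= 3^1*11^1*13^1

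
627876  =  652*963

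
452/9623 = 452/9623= 0.05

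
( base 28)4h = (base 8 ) 201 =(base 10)129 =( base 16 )81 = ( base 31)45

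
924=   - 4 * (-231)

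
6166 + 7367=13533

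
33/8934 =11/2978 = 0.00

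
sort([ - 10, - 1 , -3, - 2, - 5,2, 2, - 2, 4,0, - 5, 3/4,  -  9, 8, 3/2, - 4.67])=[ - 10, - 9,- 5, - 5,- 4.67, -3,-2, - 2, - 1, 0,3/4 , 3/2 , 2, 2, 4, 8 ] 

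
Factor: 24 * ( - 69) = -2^3 * 3^2 * 23^1 = - 1656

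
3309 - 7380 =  - 4071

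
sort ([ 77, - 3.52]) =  [ - 3.52 , 77]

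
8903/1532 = 8903/1532 = 5.81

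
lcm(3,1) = 3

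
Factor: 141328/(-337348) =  - 2^2*17^(-1)*41^ ( - 1)*73^1 =- 292/697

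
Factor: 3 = 3^1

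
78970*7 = 552790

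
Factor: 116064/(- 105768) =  - 2^2 * 31^1*113^ ( - 1 ) = - 124/113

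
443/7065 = 443/7065 = 0.06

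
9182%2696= 1094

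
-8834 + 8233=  - 601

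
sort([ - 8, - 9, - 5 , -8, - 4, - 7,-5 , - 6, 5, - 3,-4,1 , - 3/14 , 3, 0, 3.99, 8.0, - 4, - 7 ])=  [ - 9 , - 8, - 8, - 7, - 7, - 6 , - 5, - 5, - 4, - 4, - 4, - 3, - 3/14,0,1, 3,3.99 , 5,8.0]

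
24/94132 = 6/23533= 0.00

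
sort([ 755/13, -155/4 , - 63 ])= [ - 63, - 155/4,755/13 ]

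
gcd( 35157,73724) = 1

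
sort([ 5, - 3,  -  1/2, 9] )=[ - 3, - 1/2,5,9]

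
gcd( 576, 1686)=6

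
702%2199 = 702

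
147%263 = 147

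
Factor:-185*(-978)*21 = 2^1*3^2 * 5^1*7^1*37^1*163^1= 3799530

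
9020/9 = 1002+2/9=1002.22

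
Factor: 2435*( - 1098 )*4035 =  - 2^1*3^3 *5^2*61^1*269^1*487^1 = - 10788097050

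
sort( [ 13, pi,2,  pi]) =[2, pi, pi,13 ]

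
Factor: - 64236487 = -7^1*107^1*139^1*617^1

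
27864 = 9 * 3096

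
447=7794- 7347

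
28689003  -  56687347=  -27998344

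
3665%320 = 145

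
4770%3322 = 1448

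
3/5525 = 3/5525 = 0.00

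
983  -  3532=- 2549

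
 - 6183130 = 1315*(-4702 ) 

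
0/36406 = 0 = 0.00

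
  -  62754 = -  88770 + 26016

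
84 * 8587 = 721308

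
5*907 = 4535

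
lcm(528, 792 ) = 1584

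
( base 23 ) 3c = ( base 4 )1101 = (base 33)2f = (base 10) 81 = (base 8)121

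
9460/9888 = 2365/2472 = 0.96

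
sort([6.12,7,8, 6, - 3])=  [  -  3,  6 , 6.12,7,  8 ]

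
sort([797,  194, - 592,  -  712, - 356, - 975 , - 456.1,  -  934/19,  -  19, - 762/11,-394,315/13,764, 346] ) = [ - 975 , - 712, - 592, -456.1, - 394, - 356,-762/11 , -934/19 , - 19,315/13, 194,346,764,797]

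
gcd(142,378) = 2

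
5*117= 585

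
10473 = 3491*3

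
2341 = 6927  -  4586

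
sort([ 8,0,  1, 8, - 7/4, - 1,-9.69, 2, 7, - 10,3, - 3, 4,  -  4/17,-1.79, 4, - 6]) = [- 10, - 9.69, - 6,-3,-1.79,-7/4, - 1,  -  4/17, 0, 1, 2 , 3, 4, 4, 7, 8, 8]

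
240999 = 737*327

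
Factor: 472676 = 2^2*118169^1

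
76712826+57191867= 133904693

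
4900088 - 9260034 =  - 4359946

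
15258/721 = 15258/721 = 21.16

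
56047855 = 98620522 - 42572667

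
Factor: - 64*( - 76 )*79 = 2^8*19^1*79^1 = 384256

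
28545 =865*33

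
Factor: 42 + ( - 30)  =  2^2*3^1 = 12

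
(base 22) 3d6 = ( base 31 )1P8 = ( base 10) 1744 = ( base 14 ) 8c8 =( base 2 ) 11011010000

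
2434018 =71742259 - 69308241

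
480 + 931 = 1411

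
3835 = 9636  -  5801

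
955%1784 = 955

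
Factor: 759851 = 23^1*33037^1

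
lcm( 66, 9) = 198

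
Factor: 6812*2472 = 2^5*3^1*13^1*103^1*131^1 = 16839264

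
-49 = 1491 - 1540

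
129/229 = 129/229 = 0.56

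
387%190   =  7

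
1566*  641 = 1003806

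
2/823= 2/823 = 0.00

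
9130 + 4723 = 13853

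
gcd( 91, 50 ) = 1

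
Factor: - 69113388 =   -  2^2 * 3^1*71^1*81119^1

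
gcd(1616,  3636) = 404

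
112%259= 112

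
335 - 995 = - 660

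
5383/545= 9 + 478/545 = 9.88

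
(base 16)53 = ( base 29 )2P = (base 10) 83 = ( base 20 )43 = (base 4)1103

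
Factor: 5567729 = 673^1*8273^1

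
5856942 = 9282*631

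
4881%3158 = 1723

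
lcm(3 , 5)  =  15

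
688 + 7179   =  7867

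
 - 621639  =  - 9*69071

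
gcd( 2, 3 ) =1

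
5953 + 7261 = 13214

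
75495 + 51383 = 126878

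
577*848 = 489296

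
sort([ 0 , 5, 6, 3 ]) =[0, 3,5,6]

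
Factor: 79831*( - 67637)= - 5399529347 = - 97^1 * 239^1*283^1*823^1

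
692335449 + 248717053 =941052502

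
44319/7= 44319/7 =6331.29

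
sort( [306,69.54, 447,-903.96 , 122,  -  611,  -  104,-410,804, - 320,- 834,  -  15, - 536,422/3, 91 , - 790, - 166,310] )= [ - 903.96, - 834, - 790, - 611,  -  536,-410, - 320,  -  166,-104,- 15 , 69.54,91, 122,  422/3,306,  310,  447, 804]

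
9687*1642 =15906054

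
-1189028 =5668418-6857446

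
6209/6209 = 1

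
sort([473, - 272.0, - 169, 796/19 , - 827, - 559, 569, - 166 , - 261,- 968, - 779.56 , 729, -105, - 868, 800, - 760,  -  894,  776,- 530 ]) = [ - 968, - 894, - 868, - 827,-779.56, - 760, - 559, - 530, - 272.0, - 261,-169, -166, - 105,796/19, 473,  569,  729, 776  ,  800]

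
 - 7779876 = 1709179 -9489055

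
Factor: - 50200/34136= - 25/17 = -5^2*17^( - 1)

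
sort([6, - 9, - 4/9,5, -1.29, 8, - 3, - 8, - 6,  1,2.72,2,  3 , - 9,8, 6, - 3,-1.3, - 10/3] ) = [ - 9,  -  9 , - 8, -6, - 10/3, - 3, - 3, - 1.3,-1.29 ,-4/9,  1, 2,2.72, 3, 5,6  ,  6,8, 8] 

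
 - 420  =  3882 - 4302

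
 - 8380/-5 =1676/1 = 1676.00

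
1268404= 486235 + 782169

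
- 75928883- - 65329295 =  - 10599588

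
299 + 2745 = 3044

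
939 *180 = 169020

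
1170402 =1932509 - 762107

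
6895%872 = 791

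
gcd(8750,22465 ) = 5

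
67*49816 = 3337672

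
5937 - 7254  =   - 1317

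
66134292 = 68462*966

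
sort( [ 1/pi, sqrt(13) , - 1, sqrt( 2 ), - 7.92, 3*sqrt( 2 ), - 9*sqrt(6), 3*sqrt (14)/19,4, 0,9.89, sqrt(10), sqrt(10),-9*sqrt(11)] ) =[ - 9 * sqrt( 11),  -  9*sqrt(6), - 7.92 , - 1,0, 1/pi, 3*sqrt(14 )/19, sqrt(2 ),sqrt( 10)  ,  sqrt (10 ), sqrt ( 13 ),4, 3*sqrt ( 2),9.89]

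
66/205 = 66/205  =  0.32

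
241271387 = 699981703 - 458710316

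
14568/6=2428 = 2428.00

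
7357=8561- 1204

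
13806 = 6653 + 7153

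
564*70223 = 39605772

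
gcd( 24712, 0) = 24712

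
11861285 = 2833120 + 9028165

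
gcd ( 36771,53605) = 1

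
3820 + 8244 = 12064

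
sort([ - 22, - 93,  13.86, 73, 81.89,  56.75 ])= [ - 93, - 22,13.86, 56.75 , 73,81.89]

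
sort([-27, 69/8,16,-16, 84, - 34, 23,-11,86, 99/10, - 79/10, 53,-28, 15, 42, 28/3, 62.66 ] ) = [ - 34, - 28, - 27,-16, - 11, - 79/10, 69/8,28/3, 99/10, 15,16,23, 42, 53,62.66, 84,86] 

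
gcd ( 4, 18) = 2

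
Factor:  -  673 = - 673^1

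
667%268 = 131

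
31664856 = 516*61366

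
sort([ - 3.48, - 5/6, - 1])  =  [ - 3.48,  -  1,-5/6]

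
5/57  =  5/57  =  0.09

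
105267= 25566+79701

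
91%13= 0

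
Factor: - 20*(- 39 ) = 780 = 2^2 *3^1*5^1*13^1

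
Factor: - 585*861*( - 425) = 214066125 = 3^3 *5^3*7^1*13^1*17^1*41^1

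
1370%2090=1370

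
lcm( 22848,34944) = 594048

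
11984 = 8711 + 3273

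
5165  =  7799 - 2634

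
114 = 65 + 49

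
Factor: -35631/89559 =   -  3^( - 1)*31^ (-1)*37^1=-  37/93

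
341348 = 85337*4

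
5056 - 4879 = 177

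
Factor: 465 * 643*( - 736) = -2^5*3^1*5^1 * 23^1*31^1*643^1=-220060320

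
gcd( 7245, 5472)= 9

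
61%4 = 1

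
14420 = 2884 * 5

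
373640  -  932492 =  - 558852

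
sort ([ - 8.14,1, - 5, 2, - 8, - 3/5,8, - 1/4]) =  [ - 8.14, - 8, - 5,-3/5, - 1/4, 1, 2,8 ]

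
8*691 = 5528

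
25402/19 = 25402/19 = 1336.95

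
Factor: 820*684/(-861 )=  - 2^4*3^1*5^1*7^(  -  1)*19^1= - 4560/7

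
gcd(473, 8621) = 1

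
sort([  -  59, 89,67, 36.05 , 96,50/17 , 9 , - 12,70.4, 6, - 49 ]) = [-59, - 49 , - 12,50/17 , 6,9, 36.05 , 67,70.4,89,96]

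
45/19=45/19 = 2.37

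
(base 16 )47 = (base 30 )2b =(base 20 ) 3b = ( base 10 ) 71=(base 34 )23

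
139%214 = 139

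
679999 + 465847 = 1145846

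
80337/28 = 2869 + 5/28=2869.18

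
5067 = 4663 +404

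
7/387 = 7/387 =0.02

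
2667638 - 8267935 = -5600297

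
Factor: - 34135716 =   -  2^2*3^1*941^1*3023^1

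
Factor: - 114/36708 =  - 2^ ( - 1 )*7^ ( - 1) * 23^ ( - 1) = - 1/322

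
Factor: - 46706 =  - 2^1*11^2*193^1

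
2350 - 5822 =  - 3472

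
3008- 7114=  - 4106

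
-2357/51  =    -  2357/51  =  - 46.22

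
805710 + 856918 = 1662628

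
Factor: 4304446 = 2^1 * 71^1*30313^1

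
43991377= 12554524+31436853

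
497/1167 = 497/1167 = 0.43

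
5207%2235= 737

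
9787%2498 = 2293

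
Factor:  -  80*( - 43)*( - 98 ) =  - 2^5*5^1*7^2*43^1 = - 337120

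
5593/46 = 121 + 27/46 = 121.59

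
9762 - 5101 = 4661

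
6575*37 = 243275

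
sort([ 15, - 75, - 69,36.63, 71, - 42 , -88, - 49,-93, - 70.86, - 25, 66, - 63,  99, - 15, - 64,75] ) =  [ - 93, - 88,-75, - 70.86,  -  69, - 64, - 63, - 49,  -  42, - 25, - 15, 15,36.63,66, 71, 75, 99 ] 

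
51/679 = 51/679 = 0.08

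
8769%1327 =807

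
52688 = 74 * 712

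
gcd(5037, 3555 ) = 3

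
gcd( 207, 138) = 69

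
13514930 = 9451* 1430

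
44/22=2= 2.00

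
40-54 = - 14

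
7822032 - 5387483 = 2434549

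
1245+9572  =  10817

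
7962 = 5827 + 2135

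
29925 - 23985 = 5940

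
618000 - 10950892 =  - 10332892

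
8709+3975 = 12684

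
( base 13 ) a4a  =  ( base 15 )7BC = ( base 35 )1F2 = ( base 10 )1752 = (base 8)3330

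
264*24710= 6523440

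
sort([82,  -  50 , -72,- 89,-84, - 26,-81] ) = [ - 89, - 84,-81,-72,  -  50,-26, 82 ] 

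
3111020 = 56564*55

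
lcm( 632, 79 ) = 632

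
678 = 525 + 153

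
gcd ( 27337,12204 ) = 1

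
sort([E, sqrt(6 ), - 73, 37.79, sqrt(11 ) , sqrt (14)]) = [ - 73 , sqrt( 6), E,sqrt(11),sqrt( 14), 37.79 ] 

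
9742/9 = 9742/9 = 1082.44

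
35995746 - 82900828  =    -  46905082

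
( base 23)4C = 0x68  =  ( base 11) 95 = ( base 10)104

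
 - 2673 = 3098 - 5771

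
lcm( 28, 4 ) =28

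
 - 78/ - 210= 13/35 = 0.37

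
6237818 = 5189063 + 1048755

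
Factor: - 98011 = - 98011^1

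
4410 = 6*735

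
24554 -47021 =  - 22467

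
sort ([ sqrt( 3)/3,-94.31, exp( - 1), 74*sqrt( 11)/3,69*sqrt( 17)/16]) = [ - 94.31,  exp( - 1),sqrt( 3)/3 , 69*sqrt( 17)/16, 74*sqrt(11 ) /3]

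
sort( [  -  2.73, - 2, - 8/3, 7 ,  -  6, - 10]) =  [ - 10,-6, - 2.73, - 8/3 ,  -  2, 7]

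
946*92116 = 87141736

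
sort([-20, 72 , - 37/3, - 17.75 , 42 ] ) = [ - 20, - 17.75, -37/3,42 , 72 ]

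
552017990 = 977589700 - 425571710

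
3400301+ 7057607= 10457908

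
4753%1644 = 1465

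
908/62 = 14  +  20/31=14.65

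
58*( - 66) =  - 3828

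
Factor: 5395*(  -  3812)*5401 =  - 2^2*5^1*11^1*13^1*83^1*491^1*953^1  =  - 111075561740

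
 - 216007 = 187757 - 403764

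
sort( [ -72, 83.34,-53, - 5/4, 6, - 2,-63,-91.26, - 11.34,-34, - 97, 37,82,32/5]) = [-97,-91.26,  -  72, -63,-53, - 34, - 11.34, - 2, - 5/4,6, 32/5, 37,82, 83.34]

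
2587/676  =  3 + 43/52 = 3.83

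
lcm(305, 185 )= 11285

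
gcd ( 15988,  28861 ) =7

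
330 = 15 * 22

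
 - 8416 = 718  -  9134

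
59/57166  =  59/57166 = 0.00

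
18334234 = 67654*271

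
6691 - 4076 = 2615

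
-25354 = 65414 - 90768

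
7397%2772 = 1853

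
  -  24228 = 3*( - 8076) 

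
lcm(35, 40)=280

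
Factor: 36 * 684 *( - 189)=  - 2^4 * 3^7*7^1 * 19^1 = - 4653936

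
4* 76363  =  305452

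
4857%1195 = 77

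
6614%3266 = 82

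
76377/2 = 38188 + 1/2 =38188.50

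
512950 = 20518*25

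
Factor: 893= 19^1*47^1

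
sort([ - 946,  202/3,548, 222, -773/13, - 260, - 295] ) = [ - 946, - 295,-260,  -  773/13, 202/3, 222, 548 ] 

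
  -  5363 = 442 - 5805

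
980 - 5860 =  - 4880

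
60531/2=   60531/2 = 30265.50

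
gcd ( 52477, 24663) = 1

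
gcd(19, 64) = 1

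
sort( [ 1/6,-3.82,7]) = [  -  3.82, 1/6,7] 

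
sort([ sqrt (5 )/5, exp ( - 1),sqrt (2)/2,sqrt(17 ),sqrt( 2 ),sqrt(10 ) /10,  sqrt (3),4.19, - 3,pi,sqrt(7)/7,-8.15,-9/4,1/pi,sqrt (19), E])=[-8.15, -3, - 9/4, sqrt( 10)/10,1/pi,exp(- 1), sqrt( 7)/7,sqrt ( 5)/5,  sqrt (2 )/2,sqrt(2 ),  sqrt( 3),E,pi, sqrt(17),4.19,sqrt (19 )]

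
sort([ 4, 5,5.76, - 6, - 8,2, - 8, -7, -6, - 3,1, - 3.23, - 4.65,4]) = [ - 8, - 8, -7, - 6, - 6, - 4.65, - 3.23, - 3 , 1 , 2,  4,4,5, 5.76 ] 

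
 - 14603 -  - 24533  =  9930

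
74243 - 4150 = 70093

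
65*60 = 3900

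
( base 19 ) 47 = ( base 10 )83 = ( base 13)65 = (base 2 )1010011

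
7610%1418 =520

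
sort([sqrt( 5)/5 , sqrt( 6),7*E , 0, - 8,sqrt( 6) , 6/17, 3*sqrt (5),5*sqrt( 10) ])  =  [ - 8, 0 , 6/17,sqrt( 5 )/5, sqrt( 6 ), sqrt( 6) , 3*sqrt( 5),5*sqrt (10 ), 7 * E ] 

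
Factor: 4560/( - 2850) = -2^3 * 5^ (-1) = - 8/5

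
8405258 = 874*9617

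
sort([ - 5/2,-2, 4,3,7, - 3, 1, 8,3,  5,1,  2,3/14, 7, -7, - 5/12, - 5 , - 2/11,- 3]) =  [-7, -5, - 3, - 3, - 5/2, - 2, - 5/12, - 2/11,3/14,1, 1,2, 3,  3, 4,5,7, 7, 8]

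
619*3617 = 2238923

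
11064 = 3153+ 7911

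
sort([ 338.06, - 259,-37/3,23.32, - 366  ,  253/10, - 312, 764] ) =[-366, - 312,-259,-37/3,23.32,253/10,338.06,764]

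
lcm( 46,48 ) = 1104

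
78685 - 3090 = 75595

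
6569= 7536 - 967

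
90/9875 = 18/1975 = 0.01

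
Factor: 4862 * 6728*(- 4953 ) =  - 162020237808 = - 2^4*3^1*11^1*13^2*17^1* 29^2*127^1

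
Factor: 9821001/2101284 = 3273667/700428=   2^(- 2 )*3^( - 1 )* 313^1*10459^1*58369^(-1) 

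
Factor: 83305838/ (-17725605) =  - 2^1*3^( - 1) * 5^( - 1) * 7^1*11^2*971^( - 1) *1217^ ( - 1 )*49177^1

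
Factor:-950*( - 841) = 798950 = 2^1*5^2*19^1*29^2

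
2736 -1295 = 1441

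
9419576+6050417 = 15469993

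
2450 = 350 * 7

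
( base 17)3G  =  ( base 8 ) 103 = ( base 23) 2l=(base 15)47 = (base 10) 67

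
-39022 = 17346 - 56368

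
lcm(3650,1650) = 120450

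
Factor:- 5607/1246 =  - 2^( - 1)*3^2 = - 9/2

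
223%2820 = 223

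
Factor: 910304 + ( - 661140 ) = 249164=2^2*167^1 * 373^1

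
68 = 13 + 55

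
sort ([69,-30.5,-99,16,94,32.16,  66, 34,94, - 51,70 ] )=[ - 99, - 51, - 30.5,16,32.16,34,  66,69,70, 94,94]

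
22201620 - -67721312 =89922932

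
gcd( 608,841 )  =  1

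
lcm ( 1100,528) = 13200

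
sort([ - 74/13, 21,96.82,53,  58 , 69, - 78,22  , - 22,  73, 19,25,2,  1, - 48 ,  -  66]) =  [-78, - 66, - 48, - 22,-74/13, 1,  2,  19,  21,22 , 25,53, 58,69 , 73,96.82]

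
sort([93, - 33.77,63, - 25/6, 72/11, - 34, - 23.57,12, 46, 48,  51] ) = [ - 34,  -  33.77, - 23.57 , - 25/6, 72/11, 12,  46, 48, 51, 63, 93]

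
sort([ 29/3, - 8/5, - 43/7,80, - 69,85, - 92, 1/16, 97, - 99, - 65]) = [ - 99,  -  92,  -  69,  -  65 , - 43/7, - 8/5, 1/16,29/3,  80,85,97]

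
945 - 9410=-8465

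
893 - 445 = 448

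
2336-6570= -4234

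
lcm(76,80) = 1520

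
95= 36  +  59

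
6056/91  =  6056/91 = 66.55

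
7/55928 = 7/55928 = 0.00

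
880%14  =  12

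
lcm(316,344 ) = 27176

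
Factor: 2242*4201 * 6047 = 2^1*19^1*59^1 *4201^1 * 6047^1 = 56954528174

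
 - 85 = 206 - 291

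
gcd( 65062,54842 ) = 2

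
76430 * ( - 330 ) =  - 25221900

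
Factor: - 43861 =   -  23^1*1907^1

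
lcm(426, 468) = 33228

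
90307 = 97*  931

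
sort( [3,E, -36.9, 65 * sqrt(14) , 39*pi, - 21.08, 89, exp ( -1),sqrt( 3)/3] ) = [ - 36.9,-21.08, exp ( -1 ),sqrt (3)/3,E,  3,89, 39*pi, 65*sqrt(14)]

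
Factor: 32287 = 83^1*389^1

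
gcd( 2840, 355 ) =355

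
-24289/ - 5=24289/5 = 4857.80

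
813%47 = 14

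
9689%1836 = 509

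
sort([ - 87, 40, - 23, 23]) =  [ - 87 , - 23,23, 40 ]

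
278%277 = 1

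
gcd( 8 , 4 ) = 4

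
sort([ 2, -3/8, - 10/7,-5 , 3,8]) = [ - 5, - 10/7 , - 3/8 , 2,  3,8] 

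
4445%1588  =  1269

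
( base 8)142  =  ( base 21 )4E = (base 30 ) 38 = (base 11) 8A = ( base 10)98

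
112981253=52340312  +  60640941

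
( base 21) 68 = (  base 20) 6E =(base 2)10000110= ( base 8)206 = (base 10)134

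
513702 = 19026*27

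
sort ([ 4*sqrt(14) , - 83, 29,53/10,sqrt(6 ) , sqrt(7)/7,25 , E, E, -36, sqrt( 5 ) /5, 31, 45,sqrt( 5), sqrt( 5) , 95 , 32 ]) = [ - 83,-36,sqrt( 7)/7, sqrt( 5 )/5, sqrt( 5),  sqrt( 5 ) , sqrt(6 ) , E,E,53/10,4*sqrt(14),25, 29, 31,32,  45, 95]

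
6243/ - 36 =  - 2081/12 = - 173.42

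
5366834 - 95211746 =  - 89844912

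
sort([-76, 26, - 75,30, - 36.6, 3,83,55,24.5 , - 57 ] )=[ - 76, - 75 , - 57, - 36.6,3,24.5,26, 30  ,  55,83]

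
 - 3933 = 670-4603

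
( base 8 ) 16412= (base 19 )11B5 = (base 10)7434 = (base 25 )bm9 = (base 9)11170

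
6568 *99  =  650232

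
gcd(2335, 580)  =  5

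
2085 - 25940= - 23855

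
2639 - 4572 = - 1933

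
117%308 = 117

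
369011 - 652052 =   -  283041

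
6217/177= 35 + 22/177=35.12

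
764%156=140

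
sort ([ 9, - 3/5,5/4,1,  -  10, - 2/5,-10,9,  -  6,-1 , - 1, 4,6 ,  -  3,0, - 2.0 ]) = [ -10, -10, - 6, - 3, - 2.0, - 1, - 1, -3/5, - 2/5,0, 1,5/4,4,6, 9,9 ]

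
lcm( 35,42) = 210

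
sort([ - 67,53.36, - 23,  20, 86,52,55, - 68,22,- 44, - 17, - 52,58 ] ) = [ - 68, - 67, - 52,-44, - 23, - 17,20, 22,52,53.36,55, 58,86]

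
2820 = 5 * 564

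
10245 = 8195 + 2050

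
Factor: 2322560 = 2^7 *5^1*19^1*191^1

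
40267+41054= 81321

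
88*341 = 30008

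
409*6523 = 2667907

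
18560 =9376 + 9184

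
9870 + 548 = 10418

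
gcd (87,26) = 1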